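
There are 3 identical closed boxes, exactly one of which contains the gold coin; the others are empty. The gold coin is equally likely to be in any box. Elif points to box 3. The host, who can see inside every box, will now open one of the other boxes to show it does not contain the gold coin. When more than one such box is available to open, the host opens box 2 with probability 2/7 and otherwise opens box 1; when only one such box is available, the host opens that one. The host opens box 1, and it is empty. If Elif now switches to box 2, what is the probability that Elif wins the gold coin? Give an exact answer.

7/12

Condition on the true location of the gold coin.
If it is in box 1 (prior 1/3): the host opened box 1, so this case is ruled out; weight (1/3)·0 = 0.
If it is in box 2 (prior 1/3): only box 1 is available, probability 1; weight (1/3)·1 = 1/3.
If it is in box 3 (prior 1/3): box 2 is available but not opened, probability 5/7; weight (1/3)·(5/7) = 5/21.
The weights sum to 4/7.
So P(the gold coin in box 2 | the host opened box 1) = (1/3) / (4/7) = 7/12.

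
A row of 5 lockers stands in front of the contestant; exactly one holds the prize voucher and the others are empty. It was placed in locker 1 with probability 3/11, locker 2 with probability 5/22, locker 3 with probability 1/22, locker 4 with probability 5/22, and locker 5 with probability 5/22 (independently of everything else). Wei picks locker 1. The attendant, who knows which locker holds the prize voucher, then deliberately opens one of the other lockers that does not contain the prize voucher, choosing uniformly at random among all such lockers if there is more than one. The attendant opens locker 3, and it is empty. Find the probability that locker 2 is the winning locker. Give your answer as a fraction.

10/39

Apply Bayes' rule, conditioning on where the prize voucher actually is.
If it is in locker 1 (prior 3/11): the attendant has 4 equally likely choices, so probability 1/4; weight (3/11)·(1/4) = 3/44.
If it is in any of lockers 2, 4, and 5 (prior 5/22 each): the attendant has 3 equally likely choices, so probability 1/3; weight (5/22)·(1/3) = 5/66 each.
If it is in locker 3 (prior 1/22): the attendant opened locker 3, so this case is ruled out; weight (1/22)·0 = 0.
The weights sum to 13/44.
So P(the prize voucher in locker 2 | the attendant opened locker 3) = (5/66) / (13/44) = 10/39.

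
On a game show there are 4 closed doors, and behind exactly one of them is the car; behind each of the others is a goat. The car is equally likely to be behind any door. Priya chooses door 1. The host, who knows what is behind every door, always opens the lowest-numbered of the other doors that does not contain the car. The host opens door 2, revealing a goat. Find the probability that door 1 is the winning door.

1/3

Apply Bayes' rule, conditioning on where the car actually is.
If it is behind any of doors 1, 3, and 4 (prior 1/4 each): door 2 is the lowest-numbered option available, probability 1; weight (1/4)·1 = 1/4 each.
If it is behind door 2 (prior 1/4): the host opened door 2, so this case is ruled out; weight (1/4)·0 = 0.
The weights sum to 3/4.
So P(the car behind door 1 | the host opened door 2) = (1/4) / (3/4) = 1/3.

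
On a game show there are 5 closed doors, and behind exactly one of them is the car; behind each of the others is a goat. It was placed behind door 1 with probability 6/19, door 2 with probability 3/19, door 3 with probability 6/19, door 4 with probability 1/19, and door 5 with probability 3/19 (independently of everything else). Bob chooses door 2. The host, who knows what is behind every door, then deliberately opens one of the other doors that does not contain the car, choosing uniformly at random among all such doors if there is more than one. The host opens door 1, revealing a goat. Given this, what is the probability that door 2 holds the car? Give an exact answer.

9/49

Apply Bayes' rule, conditioning on where the car actually is.
If it is behind door 1 (prior 6/19): the host opened door 1, so this case is ruled out; weight (6/19)·0 = 0.
If it is behind door 2 (prior 3/19): the host has 4 equally likely choices, so probability 1/4; weight (3/19)·(1/4) = 3/76.
If it is behind door 3 (prior 6/19): the host has 3 equally likely choices, so probability 1/3; weight (6/19)·(1/3) = 2/19.
If it is behind door 4 (prior 1/19): the host has 3 equally likely choices, so probability 1/3; weight (1/19)·(1/3) = 1/57.
If it is behind door 5 (prior 3/19): the host has 3 equally likely choices, so probability 1/3; weight (3/19)·(1/3) = 1/19.
The weights sum to 49/228.
So P(the car behind door 2 | the host opened door 1) = (3/76) / (49/228) = 9/49.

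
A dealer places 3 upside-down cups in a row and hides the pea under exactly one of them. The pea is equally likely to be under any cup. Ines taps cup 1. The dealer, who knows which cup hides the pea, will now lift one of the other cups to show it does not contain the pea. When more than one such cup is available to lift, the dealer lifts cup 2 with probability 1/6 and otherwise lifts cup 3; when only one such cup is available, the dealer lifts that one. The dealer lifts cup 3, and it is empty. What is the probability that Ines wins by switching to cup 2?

Consider each possible location of the pea in turn.
If it is under cup 1 (prior 1/3): cup 2 is available but not opened, probability 5/6; weight (1/3)·(5/6) = 5/18.
If it is under cup 2 (prior 1/3): only cup 3 is available, probability 1; weight (1/3)·1 = 1/3.
If it is under cup 3 (prior 1/3): the dealer opened cup 3, so this case is ruled out; weight (1/3)·0 = 0.
The weights sum to 11/18.
So P(the pea under cup 2 | the dealer opened cup 3) = (1/3) / (11/18) = 6/11.

6/11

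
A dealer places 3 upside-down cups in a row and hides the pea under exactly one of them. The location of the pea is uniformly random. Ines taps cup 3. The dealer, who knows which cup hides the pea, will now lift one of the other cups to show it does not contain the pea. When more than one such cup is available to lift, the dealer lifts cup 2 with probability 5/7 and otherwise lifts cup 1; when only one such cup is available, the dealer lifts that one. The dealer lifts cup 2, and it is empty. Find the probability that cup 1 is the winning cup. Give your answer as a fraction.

Condition on the true location of the pea.
If it is under cup 1 (prior 1/3): only cup 2 is available, probability 1; weight (1/3)·1 = 1/3.
If it is under cup 2 (prior 1/3): the dealer opened cup 2, so this case is ruled out; weight (1/3)·0 = 0.
If it is under cup 3 (prior 1/3): cup 2 is available, opened with probability 5/7; weight (1/3)·(5/7) = 5/21.
The weights sum to 4/7.
So P(the pea under cup 1 | the dealer opened cup 2) = (1/3) / (4/7) = 7/12.

7/12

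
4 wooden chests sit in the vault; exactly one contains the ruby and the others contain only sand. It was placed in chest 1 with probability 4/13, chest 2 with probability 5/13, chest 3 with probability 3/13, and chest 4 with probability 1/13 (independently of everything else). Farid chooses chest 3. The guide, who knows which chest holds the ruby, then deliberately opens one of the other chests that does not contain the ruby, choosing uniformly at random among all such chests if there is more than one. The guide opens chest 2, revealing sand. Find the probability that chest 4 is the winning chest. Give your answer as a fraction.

1/7

Condition on the true location of the ruby.
If it is in chest 1 (prior 4/13): the guide has 2 equally likely choices, so probability 1/2; weight (4/13)·(1/2) = 2/13.
If it is in chest 2 (prior 5/13): the guide opened chest 2, so this case is ruled out; weight (5/13)·0 = 0.
If it is in chest 3 (prior 3/13): the guide has 3 equally likely choices, so probability 1/3; weight (3/13)·(1/3) = 1/13.
If it is in chest 4 (prior 1/13): the guide has 2 equally likely choices, so probability 1/2; weight (1/13)·(1/2) = 1/26.
The weights sum to 7/26.
So P(the ruby in chest 4 | the guide opened chest 2) = (1/26) / (7/26) = 1/7.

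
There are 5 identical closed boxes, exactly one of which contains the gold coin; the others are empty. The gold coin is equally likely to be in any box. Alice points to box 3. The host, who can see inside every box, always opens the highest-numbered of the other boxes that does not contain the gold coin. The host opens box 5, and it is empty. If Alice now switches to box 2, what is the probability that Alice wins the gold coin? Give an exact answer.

1/4

Apply Bayes' rule, conditioning on where the gold coin actually is.
If it is in any of boxes 1, 2, 3, and 4 (prior 1/5 each): box 5 is the highest-numbered option available, probability 1; weight (1/5)·1 = 1/5 each.
If it is in box 5 (prior 1/5): the host opened box 5, so this case is ruled out; weight (1/5)·0 = 0.
The weights sum to 4/5.
So P(the gold coin in box 2 | the host opened box 5) = (1/5) / (4/5) = 1/4.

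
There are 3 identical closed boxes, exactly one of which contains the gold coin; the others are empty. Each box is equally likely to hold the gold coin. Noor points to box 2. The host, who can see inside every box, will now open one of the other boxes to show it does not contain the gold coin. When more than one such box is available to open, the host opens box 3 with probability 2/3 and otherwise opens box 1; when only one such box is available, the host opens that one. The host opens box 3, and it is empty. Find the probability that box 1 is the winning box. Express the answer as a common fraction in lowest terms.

3/5

Consider each possible location of the gold coin in turn.
If it is in box 1 (prior 1/3): only box 3 is available, probability 1; weight (1/3)·1 = 1/3.
If it is in box 2 (prior 1/3): box 3 is available, opened with probability 2/3; weight (1/3)·(2/3) = 2/9.
If it is in box 3 (prior 1/3): the host opened box 3, so this case is ruled out; weight (1/3)·0 = 0.
The weights sum to 5/9.
So P(the gold coin in box 1 | the host opened box 3) = (1/3) / (5/9) = 3/5.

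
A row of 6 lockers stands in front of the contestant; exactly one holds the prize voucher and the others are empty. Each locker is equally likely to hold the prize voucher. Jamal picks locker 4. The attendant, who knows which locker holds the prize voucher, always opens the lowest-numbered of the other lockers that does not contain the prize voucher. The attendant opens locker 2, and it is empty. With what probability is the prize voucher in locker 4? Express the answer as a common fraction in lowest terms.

Condition on the true location of the prize voucher.
If it is in locker 1 (prior 1/6): locker 2 is the lowest-numbered option available, probability 1; weight (1/6)·1 = 1/6.
If it is in locker 2 (prior 1/6): the attendant opened locker 2, so this case is ruled out; weight (1/6)·0 = 0.
If it is in any of lockers 3, 4, 5, and 6 (prior 1/6 each): the attendant would have opened locker 1 instead, probability 0; weight (1/6)·0 = 0 each.
The weights sum to 1/6.
So P(the prize voucher in locker 4 | the attendant opened locker 2) = 0 / (1/6) = 0.

0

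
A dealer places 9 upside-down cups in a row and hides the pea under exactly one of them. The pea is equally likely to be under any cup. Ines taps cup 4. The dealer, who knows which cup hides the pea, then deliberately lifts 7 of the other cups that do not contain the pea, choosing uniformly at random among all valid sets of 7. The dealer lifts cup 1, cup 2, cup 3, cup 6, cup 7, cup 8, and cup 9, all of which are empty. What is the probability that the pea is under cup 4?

1/9

Apply Bayes' rule, conditioning on where the pea actually is.
If it is under any of cups 1, 2, 3, 6, 7, 8, and 9 (prior 1/9 each): that cup was opened and seen not to hold the prize — ruled out; weight (1/9)·0 = 0 each.
If it is under cup 4 (prior 1/9): the dealer has 8 equally likely choices, so probability 1/8; weight (1/9)·(1/8) = 1/72.
If it is under cup 5 (prior 1/9): the dealer has no choice, probability 1; weight (1/9)·1 = 1/9.
The weights sum to 1/8.
So P(the pea under cup 4 | the dealer opened cup 1, cup 2, cup 3, cup 6, cup 7, cup 8, and cup 9) = (1/72) / (1/8) = 1/9.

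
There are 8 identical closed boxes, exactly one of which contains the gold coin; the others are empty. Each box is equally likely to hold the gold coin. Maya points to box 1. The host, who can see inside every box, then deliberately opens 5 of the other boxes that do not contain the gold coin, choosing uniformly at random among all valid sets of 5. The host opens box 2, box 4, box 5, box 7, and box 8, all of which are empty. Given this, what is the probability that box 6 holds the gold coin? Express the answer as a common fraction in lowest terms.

7/16

Consider each possible location of the gold coin in turn.
If it is in box 1 (prior 1/8): the host has 21 equally likely choices, so probability 1/21; weight (1/8)·(1/21) = 1/168.
If it is in any of boxes 2, 4, 5, 7, and 8 (prior 1/8 each): that box was opened and seen not to hold the prize — ruled out; weight (1/8)·0 = 0 each.
If it is in either of boxes 3 and 6 (prior 1/8 each): the host has 6 equally likely choices, so probability 1/6; weight (1/8)·(1/6) = 1/48 each.
The weights sum to 1/21.
So P(the gold coin in box 6 | the host opened box 2, box 4, box 5, box 7, and box 8) = (1/48) / (1/21) = 7/16.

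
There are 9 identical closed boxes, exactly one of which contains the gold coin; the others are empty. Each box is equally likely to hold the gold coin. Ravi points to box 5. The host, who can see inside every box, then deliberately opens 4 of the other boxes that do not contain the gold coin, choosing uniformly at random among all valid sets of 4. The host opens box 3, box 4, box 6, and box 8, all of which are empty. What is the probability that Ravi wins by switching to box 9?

2/9

Apply Bayes' rule, conditioning on where the gold coin actually is.
If it is in any of boxes 1, 2, 7, and 9 (prior 1/9 each): the host has 35 equally likely choices, so probability 1/35; weight (1/9)·(1/35) = 1/315 each.
If it is in any of boxes 3, 4, 6, and 8 (prior 1/9 each): that box was opened and seen not to hold the prize — ruled out; weight (1/9)·0 = 0 each.
If it is in box 5 (prior 1/9): the host has 70 equally likely choices, so probability 1/70; weight (1/9)·(1/70) = 1/630.
The weights sum to 1/70.
So P(the gold coin in box 9 | the host opened box 3, box 4, box 6, and box 8) = (1/315) / (1/70) = 2/9.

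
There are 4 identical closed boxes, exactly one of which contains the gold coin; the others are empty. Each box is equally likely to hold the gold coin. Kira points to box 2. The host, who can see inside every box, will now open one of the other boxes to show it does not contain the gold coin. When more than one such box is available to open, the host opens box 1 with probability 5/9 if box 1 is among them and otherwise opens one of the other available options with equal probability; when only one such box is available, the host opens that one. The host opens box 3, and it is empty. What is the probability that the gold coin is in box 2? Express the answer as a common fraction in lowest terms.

Apply Bayes' rule, conditioning on where the gold coin actually is.
If it is in box 1 (prior 1/4): box 1 holds the prize so is unavailable; the host chooses uniformly among the 2 others, probability 1/2; weight (1/4)·(1/2) = 1/8.
If it is in box 2 (prior 1/4): box 1 is available but not opened; box 3 gets probability (1 − 5/9)/2 = 2/9; weight (1/4)·(2/9) = 1/18.
If it is in box 3 (prior 1/4): the host opened box 3, so this case is ruled out; weight (1/4)·0 = 0.
If it is in box 4 (prior 1/4): box 1 is available but not opened, probability 4/9; weight (1/4)·(4/9) = 1/9.
The weights sum to 7/24.
So P(the gold coin in box 2 | the host opened box 3) = (1/18) / (7/24) = 4/21.

4/21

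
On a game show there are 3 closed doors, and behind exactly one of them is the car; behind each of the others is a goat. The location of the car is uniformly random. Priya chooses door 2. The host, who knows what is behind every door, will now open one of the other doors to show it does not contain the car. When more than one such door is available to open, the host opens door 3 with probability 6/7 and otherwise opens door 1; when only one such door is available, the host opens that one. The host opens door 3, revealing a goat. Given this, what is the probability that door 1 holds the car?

Consider each possible location of the car in turn.
If it is behind door 1 (prior 1/3): only door 3 is available, probability 1; weight (1/3)·1 = 1/3.
If it is behind door 2 (prior 1/3): door 3 is available, opened with probability 6/7; weight (1/3)·(6/7) = 2/7.
If it is behind door 3 (prior 1/3): the host opened door 3, so this case is ruled out; weight (1/3)·0 = 0.
The weights sum to 13/21.
So P(the car behind door 1 | the host opened door 3) = (1/3) / (13/21) = 7/13.

7/13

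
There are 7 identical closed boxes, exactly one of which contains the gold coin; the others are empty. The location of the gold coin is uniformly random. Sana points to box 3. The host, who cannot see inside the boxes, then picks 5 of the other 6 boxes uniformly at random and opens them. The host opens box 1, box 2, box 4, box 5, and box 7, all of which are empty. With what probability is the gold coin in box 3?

1/2

Condition on the true location of the gold coin.
If it is in any of boxes 1, 2, 4, 5, and 7 (prior 1/7 each): that box was opened and seen not to hold the prize — ruled out; weight (1/7)·0 = 0 each.
If it is in either of boxes 3 and 6 (prior 1/7 each): the host picks exactly this set with probability 1/6 regardless, and none is the prize; weight (1/7)·(1/6) = 1/42 each.
The weights sum to 1/21.
So P(the gold coin in box 3 | the host opened box 1, box 2, box 4, box 5, and box 7) = (1/42) / (1/21) = 1/2.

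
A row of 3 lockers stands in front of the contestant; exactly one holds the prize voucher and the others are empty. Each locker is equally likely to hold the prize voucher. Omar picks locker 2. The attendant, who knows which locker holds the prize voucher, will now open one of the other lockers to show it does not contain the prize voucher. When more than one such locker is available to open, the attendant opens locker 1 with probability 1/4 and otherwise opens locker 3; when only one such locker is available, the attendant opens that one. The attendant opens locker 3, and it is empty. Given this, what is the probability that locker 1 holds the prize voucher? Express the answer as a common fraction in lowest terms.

4/7

Consider each possible location of the prize voucher in turn.
If it is in locker 1 (prior 1/3): only locker 3 is available, probability 1; weight (1/3)·1 = 1/3.
If it is in locker 2 (prior 1/3): locker 1 is available but not opened, probability 3/4; weight (1/3)·(3/4) = 1/4.
If it is in locker 3 (prior 1/3): the attendant opened locker 3, so this case is ruled out; weight (1/3)·0 = 0.
The weights sum to 7/12.
So P(the prize voucher in locker 1 | the attendant opened locker 3) = (1/3) / (7/12) = 4/7.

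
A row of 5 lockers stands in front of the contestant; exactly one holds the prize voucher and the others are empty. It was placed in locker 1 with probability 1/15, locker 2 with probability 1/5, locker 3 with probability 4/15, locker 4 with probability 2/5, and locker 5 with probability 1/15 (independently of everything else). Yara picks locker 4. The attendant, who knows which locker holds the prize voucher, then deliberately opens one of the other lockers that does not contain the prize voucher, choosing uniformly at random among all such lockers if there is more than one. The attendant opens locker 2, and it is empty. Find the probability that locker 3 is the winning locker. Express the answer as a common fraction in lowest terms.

Condition on the true location of the prize voucher.
If it is in either of lockers 1 and 5 (prior 1/15 each): the attendant has 3 equally likely choices, so probability 1/3; weight (1/15)·(1/3) = 1/45 each.
If it is in locker 2 (prior 1/5): the attendant opened locker 2, so this case is ruled out; weight (1/5)·0 = 0.
If it is in locker 3 (prior 4/15): the attendant has 3 equally likely choices, so probability 1/3; weight (4/15)·(1/3) = 4/45.
If it is in locker 4 (prior 2/5): the attendant has 4 equally likely choices, so probability 1/4; weight (2/5)·(1/4) = 1/10.
The weights sum to 7/30.
So P(the prize voucher in locker 3 | the attendant opened locker 2) = (4/45) / (7/30) = 8/21.

8/21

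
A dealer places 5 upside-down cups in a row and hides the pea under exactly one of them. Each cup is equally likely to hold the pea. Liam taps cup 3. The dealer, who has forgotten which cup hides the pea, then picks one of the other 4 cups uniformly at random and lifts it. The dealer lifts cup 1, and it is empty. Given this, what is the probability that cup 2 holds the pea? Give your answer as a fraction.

Because the dealer chose which cup to lift without knowing where the pea is, the choice is independent of the prize location. Learning that cup 1 does not hold the pea simply rules out that one location and leaves the remaining 4 cups still equally likely by symmetry.
So P(the pea under cup 2) = 1/4.

1/4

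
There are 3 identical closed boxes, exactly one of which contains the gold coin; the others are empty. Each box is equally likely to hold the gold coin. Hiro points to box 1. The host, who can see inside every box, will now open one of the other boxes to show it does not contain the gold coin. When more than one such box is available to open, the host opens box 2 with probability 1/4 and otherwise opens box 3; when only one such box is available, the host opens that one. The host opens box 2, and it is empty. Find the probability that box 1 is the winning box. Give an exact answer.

Apply Bayes' rule, conditioning on where the gold coin actually is.
If it is in box 1 (prior 1/3): box 2 is available, opened with probability 1/4; weight (1/3)·(1/4) = 1/12.
If it is in box 2 (prior 1/3): the host opened box 2, so this case is ruled out; weight (1/3)·0 = 0.
If it is in box 3 (prior 1/3): only box 2 is available, probability 1; weight (1/3)·1 = 1/3.
The weights sum to 5/12.
So P(the gold coin in box 1 | the host opened box 2) = (1/12) / (5/12) = 1/5.

1/5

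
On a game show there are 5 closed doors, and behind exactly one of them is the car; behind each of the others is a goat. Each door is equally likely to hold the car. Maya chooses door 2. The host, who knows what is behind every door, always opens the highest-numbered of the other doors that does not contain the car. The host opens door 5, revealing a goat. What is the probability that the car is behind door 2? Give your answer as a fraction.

1/4

Consider each possible location of the car in turn.
If it is behind any of doors 1, 2, 3, and 4 (prior 1/5 each): door 5 is the highest-numbered option available, probability 1; weight (1/5)·1 = 1/5 each.
If it is behind door 5 (prior 1/5): the host opened door 5, so this case is ruled out; weight (1/5)·0 = 0.
The weights sum to 4/5.
So P(the car behind door 2 | the host opened door 5) = (1/5) / (4/5) = 1/4.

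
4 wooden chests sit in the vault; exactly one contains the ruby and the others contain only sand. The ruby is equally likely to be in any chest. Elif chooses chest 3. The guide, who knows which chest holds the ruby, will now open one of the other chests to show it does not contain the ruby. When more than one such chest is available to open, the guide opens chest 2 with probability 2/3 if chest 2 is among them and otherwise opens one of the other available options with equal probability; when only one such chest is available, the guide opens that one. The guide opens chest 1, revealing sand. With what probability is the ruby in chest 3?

Apply Bayes' rule, conditioning on where the ruby actually is.
If it is in chest 1 (prior 1/4): the guide opened chest 1, so this case is ruled out; weight (1/4)·0 = 0.
If it is in chest 2 (prior 1/4): chest 2 holds the prize so is unavailable; the guide chooses uniformly among the 2 others, probability 1/2; weight (1/4)·(1/2) = 1/8.
If it is in chest 3 (prior 1/4): chest 2 is available but not opened; chest 1 gets probability (1 − 2/3)/2 = 1/6; weight (1/4)·(1/6) = 1/24.
If it is in chest 4 (prior 1/4): chest 2 is available but not opened, probability 1/3; weight (1/4)·(1/3) = 1/12.
The weights sum to 1/4.
So P(the ruby in chest 3 | the guide opened chest 1) = (1/24) / (1/4) = 1/6.

1/6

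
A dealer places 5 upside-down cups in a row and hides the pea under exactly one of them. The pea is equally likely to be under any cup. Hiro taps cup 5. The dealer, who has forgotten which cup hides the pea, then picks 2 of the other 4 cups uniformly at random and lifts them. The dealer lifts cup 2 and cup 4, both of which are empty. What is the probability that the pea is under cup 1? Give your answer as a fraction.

Condition on the true location of the pea.
If it is under any of cups 1, 3, and 5 (prior 1/5 each): the dealer picks exactly this set with probability 1/6 regardless, and none is the prize; weight (1/5)·(1/6) = 1/30 each.
If it is under either of cups 2 and 4 (prior 1/5 each): that cup was opened and seen not to hold the prize — ruled out; weight (1/5)·0 = 0 each.
The weights sum to 1/10.
So P(the pea under cup 1 | the dealer opened cup 2 and cup 4) = (1/30) / (1/10) = 1/3.

1/3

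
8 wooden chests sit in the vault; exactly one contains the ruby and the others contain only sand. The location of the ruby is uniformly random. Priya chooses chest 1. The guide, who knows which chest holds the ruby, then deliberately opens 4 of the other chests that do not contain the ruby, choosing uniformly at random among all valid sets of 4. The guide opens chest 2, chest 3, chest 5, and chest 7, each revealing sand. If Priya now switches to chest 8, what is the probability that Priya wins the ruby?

7/24

Condition on the true location of the ruby.
If it is in chest 1 (prior 1/8): the guide has 35 equally likely choices, so probability 1/35; weight (1/8)·(1/35) = 1/280.
If it is in any of chests 2, 3, 5, and 7 (prior 1/8 each): that chest was opened and seen not to hold the prize — ruled out; weight (1/8)·0 = 0 each.
If it is in any of chests 4, 6, and 8 (prior 1/8 each): the guide has 15 equally likely choices, so probability 1/15; weight (1/8)·(1/15) = 1/120 each.
The weights sum to 1/35.
So P(the ruby in chest 8 | the guide opened chest 2, chest 3, chest 5, and chest 7) = (1/120) / (1/35) = 7/24.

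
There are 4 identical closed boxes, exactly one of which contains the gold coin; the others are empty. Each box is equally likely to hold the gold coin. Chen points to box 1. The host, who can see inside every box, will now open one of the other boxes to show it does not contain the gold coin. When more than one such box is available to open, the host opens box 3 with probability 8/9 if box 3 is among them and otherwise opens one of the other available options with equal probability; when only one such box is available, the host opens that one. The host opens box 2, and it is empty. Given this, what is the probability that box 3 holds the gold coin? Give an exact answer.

3/4

Condition on the true location of the gold coin.
If it is in box 1 (prior 1/4): box 3 is available but not opened; box 2 gets probability (1 − 8/9)/2 = 1/18; weight (1/4)·(1/18) = 1/72.
If it is in box 2 (prior 1/4): the host opened box 2, so this case is ruled out; weight (1/4)·0 = 0.
If it is in box 3 (prior 1/4): box 3 holds the prize so is unavailable; the host chooses uniformly among the 2 others, probability 1/2; weight (1/4)·(1/2) = 1/8.
If it is in box 4 (prior 1/4): box 3 is available but not opened, probability 1/9; weight (1/4)·(1/9) = 1/36.
The weights sum to 1/6.
So P(the gold coin in box 3 | the host opened box 2) = (1/8) / (1/6) = 3/4.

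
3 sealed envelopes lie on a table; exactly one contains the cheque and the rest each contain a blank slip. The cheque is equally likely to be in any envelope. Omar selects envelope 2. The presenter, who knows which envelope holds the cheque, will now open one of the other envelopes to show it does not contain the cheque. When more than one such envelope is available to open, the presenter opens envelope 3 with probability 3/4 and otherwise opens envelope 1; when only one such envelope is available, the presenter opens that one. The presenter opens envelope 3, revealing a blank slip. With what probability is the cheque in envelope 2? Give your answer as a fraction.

3/7

Condition on the true location of the cheque.
If it is in envelope 1 (prior 1/3): only envelope 3 is available, probability 1; weight (1/3)·1 = 1/3.
If it is in envelope 2 (prior 1/3): envelope 3 is available, opened with probability 3/4; weight (1/3)·(3/4) = 1/4.
If it is in envelope 3 (prior 1/3): the presenter opened envelope 3, so this case is ruled out; weight (1/3)·0 = 0.
The weights sum to 7/12.
So P(the cheque in envelope 2 | the presenter opened envelope 3) = (1/4) / (7/12) = 3/7.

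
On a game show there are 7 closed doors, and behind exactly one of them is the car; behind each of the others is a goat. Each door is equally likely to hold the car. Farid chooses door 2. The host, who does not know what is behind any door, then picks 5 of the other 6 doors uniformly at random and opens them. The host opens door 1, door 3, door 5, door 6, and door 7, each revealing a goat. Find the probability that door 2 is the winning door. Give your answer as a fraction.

Consider each possible location of the car in turn.
If it is behind any of doors 1, 3, 5, 6, and 7 (prior 1/7 each): that door was opened and seen not to hold the prize — ruled out; weight (1/7)·0 = 0 each.
If it is behind either of doors 2 and 4 (prior 1/7 each): the host picks exactly this set with probability 1/6 regardless, and none is the prize; weight (1/7)·(1/6) = 1/42 each.
The weights sum to 1/21.
So P(the car behind door 2 | the host opened door 1, door 3, door 5, door 6, and door 7) = (1/42) / (1/21) = 1/2.

1/2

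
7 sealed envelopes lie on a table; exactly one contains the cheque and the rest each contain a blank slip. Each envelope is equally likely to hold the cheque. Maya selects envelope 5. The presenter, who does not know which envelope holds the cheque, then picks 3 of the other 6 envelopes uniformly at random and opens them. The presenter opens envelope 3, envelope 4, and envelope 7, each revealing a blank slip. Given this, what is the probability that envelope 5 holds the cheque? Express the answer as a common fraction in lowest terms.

1/4

Because the presenter chose which envelopes to open without knowing where the cheque is, the choice is independent of the prize location. Learning that none of the 3 opened envelopes holds the cheque simply rules out those 3 locations and leaves the remaining 4 envelopes still equally likely by symmetry.
So P(the cheque in envelope 5) = 1/4.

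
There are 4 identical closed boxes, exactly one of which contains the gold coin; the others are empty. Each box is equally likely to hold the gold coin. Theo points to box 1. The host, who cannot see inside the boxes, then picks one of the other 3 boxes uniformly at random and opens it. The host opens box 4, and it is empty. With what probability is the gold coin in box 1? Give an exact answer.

Apply Bayes' rule, conditioning on where the gold coin actually is.
If it is in any of boxes 1, 2, and 3 (prior 1/4 each): the host picks box 4 with probability 1/3 regardless, and it is not the prize; weight (1/4)·(1/3) = 1/12 each.
If it is in box 4 (prior 1/4): the host opened box 4, so this case is ruled out; weight (1/4)·0 = 0.
The weights sum to 1/4.
So P(the gold coin in box 1 | the host opened box 4) = (1/12) / (1/4) = 1/3.

1/3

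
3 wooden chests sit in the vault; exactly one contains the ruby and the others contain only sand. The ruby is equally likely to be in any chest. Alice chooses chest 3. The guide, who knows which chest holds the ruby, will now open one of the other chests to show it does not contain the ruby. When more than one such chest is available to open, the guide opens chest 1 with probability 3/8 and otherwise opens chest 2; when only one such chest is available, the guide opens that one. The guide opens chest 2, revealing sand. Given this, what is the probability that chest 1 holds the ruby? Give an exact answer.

8/13

Apply Bayes' rule, conditioning on where the ruby actually is.
If it is in chest 1 (prior 1/3): only chest 2 is available, probability 1; weight (1/3)·1 = 1/3.
If it is in chest 2 (prior 1/3): the guide opened chest 2, so this case is ruled out; weight (1/3)·0 = 0.
If it is in chest 3 (prior 1/3): chest 1 is available but not opened, probability 5/8; weight (1/3)·(5/8) = 5/24.
The weights sum to 13/24.
So P(the ruby in chest 1 | the guide opened chest 2) = (1/3) / (13/24) = 8/13.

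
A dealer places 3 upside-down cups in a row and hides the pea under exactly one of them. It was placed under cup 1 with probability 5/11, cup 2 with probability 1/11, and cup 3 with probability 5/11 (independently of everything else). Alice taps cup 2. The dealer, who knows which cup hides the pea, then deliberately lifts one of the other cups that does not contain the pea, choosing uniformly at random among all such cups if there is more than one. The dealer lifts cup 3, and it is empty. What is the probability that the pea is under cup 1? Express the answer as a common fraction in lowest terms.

Apply Bayes' rule, conditioning on where the pea actually is.
If it is under cup 1 (prior 5/11): the dealer has no choice, probability 1; weight (5/11)·1 = 5/11.
If it is under cup 2 (prior 1/11): the dealer has 2 equally likely choices, so probability 1/2; weight (1/11)·(1/2) = 1/22.
If it is under cup 3 (prior 5/11): the dealer opened cup 3, so this case is ruled out; weight (5/11)·0 = 0.
The weights sum to 1/2.
So P(the pea under cup 1 | the dealer opened cup 3) = (5/11) / (1/2) = 10/11.

10/11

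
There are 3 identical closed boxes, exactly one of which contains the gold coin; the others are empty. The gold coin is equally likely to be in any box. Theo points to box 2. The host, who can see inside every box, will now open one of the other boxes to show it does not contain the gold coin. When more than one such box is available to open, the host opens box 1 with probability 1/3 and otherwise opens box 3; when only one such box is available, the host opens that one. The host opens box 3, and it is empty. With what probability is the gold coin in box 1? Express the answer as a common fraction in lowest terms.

3/5

Condition on the true location of the gold coin.
If it is in box 1 (prior 1/3): only box 3 is available, probability 1; weight (1/3)·1 = 1/3.
If it is in box 2 (prior 1/3): box 1 is available but not opened, probability 2/3; weight (1/3)·(2/3) = 2/9.
If it is in box 3 (prior 1/3): the host opened box 3, so this case is ruled out; weight (1/3)·0 = 0.
The weights sum to 5/9.
So P(the gold coin in box 1 | the host opened box 3) = (1/3) / (5/9) = 3/5.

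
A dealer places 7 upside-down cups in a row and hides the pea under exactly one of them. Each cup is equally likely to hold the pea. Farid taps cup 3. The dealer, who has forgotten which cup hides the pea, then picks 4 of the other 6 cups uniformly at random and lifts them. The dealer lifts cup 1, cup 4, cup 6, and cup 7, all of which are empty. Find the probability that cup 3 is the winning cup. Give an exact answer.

1/3

Because the dealer chose which cups to lift without knowing where the pea is, the choice is independent of the prize location. Learning that none of the 4 opened cups holds the pea simply rules out those 4 locations and leaves the remaining 3 cups still equally likely by symmetry.
So P(the pea under cup 3) = 1/3.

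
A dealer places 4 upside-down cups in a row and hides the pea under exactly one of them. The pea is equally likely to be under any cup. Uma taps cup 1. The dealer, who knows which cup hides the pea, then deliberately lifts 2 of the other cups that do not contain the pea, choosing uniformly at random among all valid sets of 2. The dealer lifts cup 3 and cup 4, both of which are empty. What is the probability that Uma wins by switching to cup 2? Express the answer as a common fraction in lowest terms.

3/4

Consider each possible location of the pea in turn.
If it is under cup 1 (prior 1/4): the dealer has 3 equally likely choices, so probability 1/3; weight (1/4)·(1/3) = 1/12.
If it is under cup 2 (prior 1/4): the dealer has no choice, probability 1; weight (1/4)·1 = 1/4.
If it is under either of cups 3 and 4 (prior 1/4 each): that cup was opened and seen not to hold the prize — ruled out; weight (1/4)·0 = 0 each.
The weights sum to 1/3.
So P(the pea under cup 2 | the dealer opened cup 3 and cup 4) = (1/4) / (1/3) = 3/4.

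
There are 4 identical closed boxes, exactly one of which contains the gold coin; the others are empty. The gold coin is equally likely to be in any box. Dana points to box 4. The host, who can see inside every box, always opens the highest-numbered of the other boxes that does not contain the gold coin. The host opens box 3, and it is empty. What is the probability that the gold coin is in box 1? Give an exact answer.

1/3

Apply Bayes' rule, conditioning on where the gold coin actually is.
If it is in any of boxes 1, 2, and 4 (prior 1/4 each): box 3 is the highest-numbered option available, probability 1; weight (1/4)·1 = 1/4 each.
If it is in box 3 (prior 1/4): the host opened box 3, so this case is ruled out; weight (1/4)·0 = 0.
The weights sum to 3/4.
So P(the gold coin in box 1 | the host opened box 3) = (1/4) / (3/4) = 1/3.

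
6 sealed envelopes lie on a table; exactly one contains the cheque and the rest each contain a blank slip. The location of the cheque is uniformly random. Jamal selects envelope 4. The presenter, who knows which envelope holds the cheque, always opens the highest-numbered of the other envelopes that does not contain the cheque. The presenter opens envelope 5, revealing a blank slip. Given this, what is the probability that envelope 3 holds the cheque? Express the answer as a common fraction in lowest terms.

Consider each possible location of the cheque in turn.
If it is in any of envelopes 1, 2, 3, and 4 (prior 1/6 each): the presenter would have opened envelope 6 instead, probability 0; weight (1/6)·0 = 0 each.
If it is in envelope 5 (prior 1/6): the presenter opened envelope 5, so this case is ruled out; weight (1/6)·0 = 0.
If it is in envelope 6 (prior 1/6): envelope 5 is the highest-numbered option available, probability 1; weight (1/6)·1 = 1/6.
The weights sum to 1/6.
So P(the cheque in envelope 3 | the presenter opened envelope 5) = 0 / (1/6) = 0.

0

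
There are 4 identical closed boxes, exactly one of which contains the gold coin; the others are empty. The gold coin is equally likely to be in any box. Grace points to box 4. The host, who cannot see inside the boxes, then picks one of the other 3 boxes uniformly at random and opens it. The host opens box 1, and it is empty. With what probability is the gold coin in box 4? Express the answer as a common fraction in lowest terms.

Consider each possible location of the gold coin in turn.
If it is in box 1 (prior 1/4): the host opened box 1, so this case is ruled out; weight (1/4)·0 = 0.
If it is in any of boxes 2, 3, and 4 (prior 1/4 each): the host picks box 1 with probability 1/3 regardless, and it is not the prize; weight (1/4)·(1/3) = 1/12 each.
The weights sum to 1/4.
So P(the gold coin in box 4 | the host opened box 1) = (1/12) / (1/4) = 1/3.

1/3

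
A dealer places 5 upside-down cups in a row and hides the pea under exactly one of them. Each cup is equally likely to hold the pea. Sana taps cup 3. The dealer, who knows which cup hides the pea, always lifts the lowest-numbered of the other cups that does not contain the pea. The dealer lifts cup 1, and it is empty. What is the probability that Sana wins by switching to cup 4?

Consider each possible location of the pea in turn.
If it is under cup 1 (prior 1/5): the dealer opened cup 1, so this case is ruled out; weight (1/5)·0 = 0.
If it is under any of cups 2, 3, 4, and 5 (prior 1/5 each): cup 1 is the lowest-numbered option available, probability 1; weight (1/5)·1 = 1/5 each.
The weights sum to 4/5.
So P(the pea under cup 4 | the dealer opened cup 1) = (1/5) / (4/5) = 1/4.

1/4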